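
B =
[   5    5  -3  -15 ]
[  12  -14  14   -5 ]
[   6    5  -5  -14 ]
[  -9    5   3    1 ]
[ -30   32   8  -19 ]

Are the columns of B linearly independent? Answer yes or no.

yes

Row reduce B to echelon form.
R2 ← R2 − (12/5)·R1: [0, -26, 106/5, 31]
R3 ← R3 − (6/5)·R1: [0, -1, -7/5, 4]
R4 ← R4 + (9/5)·R1: [0, 14, -12/5, -26]
R5 ← R5 + (6)·R1: [0, 62, -10, -109]
R3 ← R3 − (1/26)·R2: [0, 0, -144/65, 73/26]
R4 ← R4 + (7/13)·R2: [0, 0, 586/65, -121/13]
R5 ← R5 + (31/13)·R2: [0, 0, 2636/65, -456/13]
R4 ← R4 + (293/72)·R3: [0, 0, 0, 305/144]
R5 ← R5 + (659/36)·R3: [0, 0, 0, 1175/72]
R5 ← R5 − (470/61)·R4: [0, 0, 0, 0]
4 pivots among 4 columns.
Every column is a pivot column, so the columns are linearly independent.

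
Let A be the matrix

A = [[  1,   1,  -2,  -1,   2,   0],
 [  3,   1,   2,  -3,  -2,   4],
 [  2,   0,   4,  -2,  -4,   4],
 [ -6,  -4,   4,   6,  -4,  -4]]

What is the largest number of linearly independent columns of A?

2

Row reduce to echelon form.
R2 ← R2 − (3)·R1: [0, -2, 8, 0, -8, 4]
R3 ← R3 − (2)·R1: [0, -2, 8, 0, -8, 4]
R4 ← R4 + (6)·R1: [0, 2, -8, 0, 8, -4]
R3 ← R3 − R2: [0, 0, 0, 0, 0, 0]
R4 ← R4 + R2: [0, 0, 0, 0, 0, 0]
Echelon form has 2 nonzero rows, so rank(A) = 2.
The rank gives the maximum number of linearly independent columns: 2.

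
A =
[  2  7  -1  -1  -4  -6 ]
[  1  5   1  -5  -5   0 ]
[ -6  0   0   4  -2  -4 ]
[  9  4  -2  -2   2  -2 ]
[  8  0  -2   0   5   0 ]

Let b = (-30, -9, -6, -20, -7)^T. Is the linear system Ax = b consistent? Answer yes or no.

Row reduce the augmented matrix [A | b].
R2 ← R2 − (1/2)·R1: [0, 3/2, 3/2, -9/2, -3, 3, 6]
R3 ← R3 + (3)·R1: [0, 21, -3, 1, -14, -22, -96]
R4 ← R4 − (9/2)·R1: [0, -55/2, 5/2, 5/2, 20, 25, 115]
R5 ← R5 − (4)·R1: [0, -28, 2, 4, 21, 24, 113]
R3 ← R3 − (14)·R2: [0, 0, -24, 64, 28, -64, -180]
R4 ← R4 + (55/3)·R2: [0, 0, 30, -80, -35, 80, 225]
R5 ← R5 + (56/3)·R2: [0, 0, 30, -80, -35, 80, 225]
R4 ← R4 + (5/4)·R3: [0, 0, 0, 0, 0, 0, 0]
R5 ← R5 + (5/4)·R3: [0, 0, 0, 0, 0, 0, 0]
The echelon form has 3 nonzero rows, and every pivot lies in the first 6 columns, so rank(A) = rank([A|b]) = 3.
The system is consistent.

yes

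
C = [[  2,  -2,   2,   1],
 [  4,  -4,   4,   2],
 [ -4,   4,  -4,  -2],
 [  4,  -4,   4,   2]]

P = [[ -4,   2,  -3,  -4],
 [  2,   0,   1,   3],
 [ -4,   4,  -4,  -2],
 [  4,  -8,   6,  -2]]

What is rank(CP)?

1

First compute CP:
[[-16,   4, -10, -20],
 [-32,   8, -20, -40],
 [ 32,  -8,  20,  40],
 [-32,   8, -20, -40]]
Now row reduce the product.
R2 ← R2 − (2)·R1: [0, 0, 0, 0]
R3 ← R3 + (2)·R1: [0, 0, 0, 0]
R4 ← R4 − (2)·R1: [0, 0, 0, 0]
1 nonzero row, so rank(CP) = 1.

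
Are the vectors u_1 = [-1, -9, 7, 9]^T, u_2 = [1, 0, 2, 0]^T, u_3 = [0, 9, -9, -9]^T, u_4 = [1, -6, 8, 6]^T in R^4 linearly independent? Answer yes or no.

no

Form the matrix with these vectors as rows and row reduce.
R2 ← R2 + R1: [0, -9, 9, 9]
R4 ← R4 + R1: [0, -15, 15, 15]
R3 ← R3 + R2: [0, 0, 0, 0]
R4 ← R4 − (5/3)·R2: [0, 0, 0, 0]
2 nonzero rows, so the 4 vectors span a space of dimension 2.
Since 2 < 4, the vectors are linearly dependent.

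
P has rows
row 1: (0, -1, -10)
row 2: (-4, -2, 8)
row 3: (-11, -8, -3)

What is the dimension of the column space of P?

2

Row reduce to echelon form.
Swap R1 ↔ R2
R3 ← R3 − (11/4)·R1: [0, -5/2, -25]
R3 ← R3 − (5/2)·R2: [0, 0, 0]
Echelon form has 2 nonzero rows, so rank(P) = 2.
The column space has dimension equal to the rank: 2.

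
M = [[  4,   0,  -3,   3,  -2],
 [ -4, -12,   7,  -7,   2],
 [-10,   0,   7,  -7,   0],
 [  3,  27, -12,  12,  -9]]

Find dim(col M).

Row reduce to echelon form.
R2 ← R2 + R1: [0, -12, 4, -4, 0]
R3 ← R3 + (5/2)·R1: [0, 0, -1/2, 1/2, -5]
R4 ← R4 − (3/4)·R1: [0, 27, -39/4, 39/4, -15/2]
R4 ← R4 + (9/4)·R2: [0, 0, -3/4, 3/4, -15/2]
R4 ← R4 − (3/2)·R3: [0, 0, 0, 0, 0]
Echelon form has 3 nonzero rows, so rank(M) = 3.
The column space has dimension equal to the rank: 3.

3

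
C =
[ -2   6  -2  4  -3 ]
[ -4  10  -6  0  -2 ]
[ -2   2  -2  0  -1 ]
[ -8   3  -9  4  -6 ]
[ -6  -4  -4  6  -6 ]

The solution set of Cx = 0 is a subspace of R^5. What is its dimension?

Row reduce to echelon form.
R2 ← R2 − (2)·R1: [0, -2, -2, -8, 4]
R3 ← R3 − R1: [0, -4, 0, -4, 2]
R4 ← R4 − (4)·R1: [0, -21, -1, -12, 6]
R5 ← R5 − (3)·R1: [0, -22, 2, -6, 3]
R3 ← R3 − (2)·R2: [0, 0, 4, 12, -6]
R4 ← R4 − (21/2)·R2: [0, 0, 20, 72, -36]
R5 ← R5 − (11)·R2: [0, 0, 24, 82, -41]
R4 ← R4 − (5)·R3: [0, 0, 0, 12, -6]
R5 ← R5 − (6)·R3: [0, 0, 0, 10, -5]
R5 ← R5 − (5/6)·R4: [0, 0, 0, 0, 0]
4 nonzero rows, so rank(C) = 4.
C has 5 columns; by rank–nullity, nullity = 5 − 4 = 1.

1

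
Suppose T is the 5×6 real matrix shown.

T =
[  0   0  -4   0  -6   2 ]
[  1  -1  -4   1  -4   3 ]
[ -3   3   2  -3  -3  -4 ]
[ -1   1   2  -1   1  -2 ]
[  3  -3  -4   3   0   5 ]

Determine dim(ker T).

4

Row reduce to echelon form.
Swap R1 ↔ R2
R3 ← R3 + (3)·R1: [0, 0, -10, 0, -15, 5]
R4 ← R4 + R1: [0, 0, -2, 0, -3, 1]
R5 ← R5 − (3)·R1: [0, 0, 8, 0, 12, -4]
R3 ← R3 − (5/2)·R2: [0, 0, 0, 0, 0, 0]
R4 ← R4 − (1/2)·R2: [0, 0, 0, 0, 0, 0]
R5 ← R5 + (2)·R2: [0, 0, 0, 0, 0, 0]
2 nonzero rows, so rank(T) = 2.
T has 6 columns; by rank–nullity, nullity = 6 − 2 = 4.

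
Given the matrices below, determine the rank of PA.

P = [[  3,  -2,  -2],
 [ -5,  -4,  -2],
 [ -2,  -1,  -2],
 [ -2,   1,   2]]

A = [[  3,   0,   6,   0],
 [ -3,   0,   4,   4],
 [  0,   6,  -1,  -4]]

3

First compute PA:
[[ 15, -12,  12,   0],
 [ -3, -12, -44,  -8],
 [ -3, -12, -14,   4],
 [ -9,  12, -10,  -4]]
Now row reduce the product.
R2 ← R2 + (1/5)·R1: [0, -72/5, -208/5, -8]
R3 ← R3 + (1/5)·R1: [0, -72/5, -58/5, 4]
R4 ← R4 + (3/5)·R1: [0, 24/5, -14/5, -4]
R3 ← R3 − R2: [0, 0, 30, 12]
R4 ← R4 + (1/3)·R2: [0, 0, -50/3, -20/3]
R4 ← R4 + (5/9)·R3: [0, 0, 0, 0]
3 nonzero rows, so rank(PA) = 3.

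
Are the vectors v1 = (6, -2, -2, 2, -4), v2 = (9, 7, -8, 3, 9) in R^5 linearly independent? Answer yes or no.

Form the matrix with these vectors as rows and row reduce.
R2 ← R2 − (3/2)·R1: [0, 10, -5, 0, 15]
2 nonzero rows, so the 2 vectors span a space of dimension 2.
Since 2 = 2, the vectors are linearly independent.

yes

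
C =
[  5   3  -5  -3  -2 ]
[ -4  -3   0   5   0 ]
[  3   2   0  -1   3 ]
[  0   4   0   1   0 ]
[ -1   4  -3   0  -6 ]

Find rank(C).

Row reduce to echelon form.
R2 ← R2 + (4/5)·R1: [0, -3/5, -4, 13/5, -8/5]
R3 ← R3 − (3/5)·R1: [0, 1/5, 3, 4/5, 21/5]
R5 ← R5 + (1/5)·R1: [0, 23/5, -4, -3/5, -32/5]
R3 ← R3 + (1/3)·R2: [0, 0, 5/3, 5/3, 11/3]
R4 ← R4 + (20/3)·R2: [0, 0, -80/3, 55/3, -32/3]
R5 ← R5 + (23/3)·R2: [0, 0, -104/3, 58/3, -56/3]
R4 ← R4 + (16)·R3: [0, 0, 0, 45, 48]
R5 ← R5 + (104/5)·R3: [0, 0, 0, 54, 288/5]
R5 ← R5 − (6/5)·R4: [0, 0, 0, 0, 0]
Echelon form has 4 nonzero rows, so rank(C) = 4.

4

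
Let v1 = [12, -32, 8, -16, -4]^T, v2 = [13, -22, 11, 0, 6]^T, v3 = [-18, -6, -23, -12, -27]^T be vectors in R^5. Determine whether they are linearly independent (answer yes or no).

Form the matrix with these vectors as rows and row reduce.
R2 ← R2 − (13/12)·R1: [0, 38/3, 7/3, 52/3, 31/3]
R3 ← R3 + (3/2)·R1: [0, -54, -11, -36, -33]
R3 ← R3 + (81/19)·R2: [0, 0, -20/19, 720/19, 210/19]
3 nonzero rows, so the 3 vectors span a space of dimension 3.
Since 3 = 3, the vectors are linearly independent.

yes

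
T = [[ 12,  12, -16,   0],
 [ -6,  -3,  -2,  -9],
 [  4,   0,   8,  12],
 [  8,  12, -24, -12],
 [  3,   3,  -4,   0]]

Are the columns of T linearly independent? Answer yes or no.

Row reduce T to echelon form.
R2 ← R2 + (1/2)·R1: [0, 3, -10, -9]
R3 ← R3 − (1/3)·R1: [0, -4, 40/3, 12]
R4 ← R4 − (2/3)·R1: [0, 4, -40/3, -12]
R5 ← R5 − (1/4)·R1: [0, 0, 0, 0]
R3 ← R3 + (4/3)·R2: [0, 0, 0, 0]
R4 ← R4 − (4/3)·R2: [0, 0, 0, 0]
2 pivots among 4 columns.
Only 2 < 4 pivot columns, so the columns are linearly dependent.

no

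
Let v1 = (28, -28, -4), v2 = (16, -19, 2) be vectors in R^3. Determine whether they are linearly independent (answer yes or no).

yes

Form the matrix with these vectors as rows and row reduce.
R2 ← R2 − (4/7)·R1: [0, -3, 30/7]
2 nonzero rows, so the 2 vectors span a space of dimension 2.
Since 2 = 2, the vectors are linearly independent.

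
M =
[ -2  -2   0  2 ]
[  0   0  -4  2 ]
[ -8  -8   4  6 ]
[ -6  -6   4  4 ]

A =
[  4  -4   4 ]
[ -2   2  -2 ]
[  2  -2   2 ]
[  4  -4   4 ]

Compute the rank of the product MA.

1

First compute MA:
[[  4,  -4,   4],
 [  0,   0,   0],
 [ 16, -16,  16],
 [ 12, -12,  12]]
Now row reduce the product.
R3 ← R3 − (4)·R1: [0, 0, 0]
R4 ← R4 − (3)·R1: [0, 0, 0]
1 nonzero row, so rank(MA) = 1.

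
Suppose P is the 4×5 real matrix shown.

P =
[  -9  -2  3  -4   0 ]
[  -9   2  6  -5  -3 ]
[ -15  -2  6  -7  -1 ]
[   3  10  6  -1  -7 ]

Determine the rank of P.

Row reduce to echelon form.
R2 ← R2 − R1: [0, 4, 3, -1, -3]
R3 ← R3 − (5/3)·R1: [0, 4/3, 1, -1/3, -1]
R4 ← R4 + (1/3)·R1: [0, 28/3, 7, -7/3, -7]
R3 ← R3 − (1/3)·R2: [0, 0, 0, 0, 0]
R4 ← R4 − (7/3)·R2: [0, 0, 0, 0, 0]
Echelon form has 2 nonzero rows, so rank(P) = 2.

2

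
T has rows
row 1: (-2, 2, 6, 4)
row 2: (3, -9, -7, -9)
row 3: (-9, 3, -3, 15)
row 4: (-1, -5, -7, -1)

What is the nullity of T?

1

Row reduce to echelon form.
R2 ← R2 + (3/2)·R1: [0, -6, 2, -3]
R3 ← R3 − (9/2)·R1: [0, -6, -30, -3]
R4 ← R4 − (1/2)·R1: [0, -6, -10, -3]
R3 ← R3 − R2: [0, 0, -32, 0]
R4 ← R4 − R2: [0, 0, -12, 0]
R4 ← R4 − (3/8)·R3: [0, 0, 0, 0]
3 nonzero rows, so rank(T) = 3.
T has 4 columns; by rank–nullity, nullity = 4 − 3 = 1.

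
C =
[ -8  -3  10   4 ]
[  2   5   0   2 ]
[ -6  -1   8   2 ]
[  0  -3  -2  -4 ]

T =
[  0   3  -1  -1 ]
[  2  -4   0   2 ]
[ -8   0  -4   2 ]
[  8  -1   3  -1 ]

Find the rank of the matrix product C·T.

First compute CT:
[[-54, -16, -20,  18],
 [ 26, -16,   4,   6],
 [-50, -16, -20,  18],
 [-22,  16,  -4,  -6]]
Now row reduce the product.
R2 ← R2 + (13/27)·R1: [0, -640/27, -152/27, 44/3]
R3 ← R3 − (25/27)·R1: [0, -32/27, -40/27, 4/3]
R4 ← R4 − (11/27)·R1: [0, 608/27, 112/27, -40/3]
R3 ← R3 − (1/20)·R2: [0, 0, -6/5, 3/5]
R4 ← R4 + (19/20)·R2: [0, 0, -6/5, 3/5]
R4 ← R4 − R3: [0, 0, 0, 0]
3 nonzero rows, so rank(CT) = 3.

3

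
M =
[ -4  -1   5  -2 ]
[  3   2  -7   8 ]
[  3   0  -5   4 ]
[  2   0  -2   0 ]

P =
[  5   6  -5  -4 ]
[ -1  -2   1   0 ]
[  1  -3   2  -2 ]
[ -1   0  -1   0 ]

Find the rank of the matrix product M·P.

First compute MP:
[[-12, -37,  31,   6],
 [ -2,  35, -35,   2],
 [  6,  33, -29,  -2],
 [  8,  18, -14,  -4]]
Now row reduce the product.
R2 ← R2 − (1/6)·R1: [0, 247/6, -241/6, 1]
R3 ← R3 + (1/2)·R1: [0, 29/2, -27/2, 1]
R4 ← R4 + (2/3)·R1: [0, -20/3, 20/3, 0]
R3 ← R3 − (87/247)·R2: [0, 0, 160/247, 160/247]
R4 ← R4 + (40/247)·R2: [0, 0, 40/247, 40/247]
R4 ← R4 − (1/4)·R3: [0, 0, 0, 0]
3 nonzero rows, so rank(MP) = 3.

3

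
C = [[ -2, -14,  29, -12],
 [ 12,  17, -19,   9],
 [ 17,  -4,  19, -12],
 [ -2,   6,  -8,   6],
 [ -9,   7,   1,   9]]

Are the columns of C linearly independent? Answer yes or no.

no

Row reduce C to echelon form.
R2 ← R2 + (6)·R1: [0, -67, 155, -63]
R3 ← R3 + (17/2)·R1: [0, -123, 531/2, -114]
R4 ← R4 − R1: [0, 20, -37, 18]
R5 ← R5 − (9/2)·R1: [0, 70, -259/2, 63]
R3 ← R3 − (123/67)·R2: [0, 0, -2553/134, 111/67]
R4 ← R4 + (20/67)·R2: [0, 0, 621/67, -54/67]
R5 ← R5 + (70/67)·R2: [0, 0, 4347/134, -189/67]
R4 ← R4 + (18/37)·R3: [0, 0, 0, 0]
R5 ← R5 + (63/37)·R3: [0, 0, 0, 0]
3 pivots among 4 columns.
Only 3 < 4 pivot columns, so the columns are linearly dependent.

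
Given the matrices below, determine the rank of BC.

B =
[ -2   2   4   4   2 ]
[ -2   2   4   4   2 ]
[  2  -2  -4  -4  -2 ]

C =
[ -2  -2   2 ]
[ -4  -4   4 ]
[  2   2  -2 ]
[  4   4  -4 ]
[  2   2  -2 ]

1

First compute BC:
[[ 24,  24, -24],
 [ 24,  24, -24],
 [-24, -24,  24]]
Now row reduce the product.
R2 ← R2 − R1: [0, 0, 0]
R3 ← R3 + R1: [0, 0, 0]
1 nonzero row, so rank(BC) = 1.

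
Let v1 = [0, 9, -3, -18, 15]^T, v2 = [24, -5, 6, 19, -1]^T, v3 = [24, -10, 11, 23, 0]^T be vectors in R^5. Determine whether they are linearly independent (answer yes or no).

yes

Form the matrix with these vectors as rows and row reduce.
Swap R1 ↔ R2
R3 ← R3 − R1: [0, -5, 5, 4, 1]
R3 ← R3 + (5/9)·R2: [0, 0, 10/3, -6, 28/3]
3 nonzero rows, so the 3 vectors span a space of dimension 3.
Since 3 = 3, the vectors are linearly independent.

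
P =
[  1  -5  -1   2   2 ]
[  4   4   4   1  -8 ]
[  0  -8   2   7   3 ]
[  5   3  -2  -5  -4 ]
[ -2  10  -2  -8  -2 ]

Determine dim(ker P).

1

Row reduce to echelon form.
R2 ← R2 − (4)·R1: [0, 24, 8, -7, -16]
R4 ← R4 − (5)·R1: [0, 28, 3, -15, -14]
R5 ← R5 + (2)·R1: [0, 0, -4, -4, 2]
R3 ← R3 + (1/3)·R2: [0, 0, 14/3, 14/3, -7/3]
R4 ← R4 − (7/6)·R2: [0, 0, -19/3, -41/6, 14/3]
R4 ← R4 + (19/14)·R3: [0, 0, 0, -1/2, 3/2]
R5 ← R5 + (6/7)·R3: [0, 0, 0, 0, 0]
4 nonzero rows, so rank(P) = 4.
P has 5 columns; by rank–nullity, nullity = 5 − 4 = 1.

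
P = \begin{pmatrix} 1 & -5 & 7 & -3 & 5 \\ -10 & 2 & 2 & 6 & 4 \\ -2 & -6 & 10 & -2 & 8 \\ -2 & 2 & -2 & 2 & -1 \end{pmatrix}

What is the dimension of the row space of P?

2

Row reduce to echelon form.
R2 ← R2 + (10)·R1: [0, -48, 72, -24, 54]
R3 ← R3 + (2)·R1: [0, -16, 24, -8, 18]
R4 ← R4 + (2)·R1: [0, -8, 12, -4, 9]
R3 ← R3 − (1/3)·R2: [0, 0, 0, 0, 0]
R4 ← R4 − (1/6)·R2: [0, 0, 0, 0, 0]
Echelon form has 2 nonzero rows, so rank(P) = 2.
The row space has dimension equal to the rank: 2.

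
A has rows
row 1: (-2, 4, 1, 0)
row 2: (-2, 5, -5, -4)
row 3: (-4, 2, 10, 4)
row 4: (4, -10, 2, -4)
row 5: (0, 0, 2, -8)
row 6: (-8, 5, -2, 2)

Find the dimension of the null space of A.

0

Row reduce to echelon form.
R2 ← R2 − R1: [0, 1, -6, -4]
R3 ← R3 − (2)·R1: [0, -6, 8, 4]
R4 ← R4 + (2)·R1: [0, -2, 4, -4]
R6 ← R6 − (4)·R1: [0, -11, -6, 2]
R3 ← R3 + (6)·R2: [0, 0, -28, -20]
R4 ← R4 + (2)·R2: [0, 0, -8, -12]
R6 ← R6 + (11)·R2: [0, 0, -72, -42]
R4 ← R4 − (2/7)·R3: [0, 0, 0, -44/7]
R5 ← R5 + (1/14)·R3: [0, 0, 0, -66/7]
R6 ← R6 − (18/7)·R3: [0, 0, 0, 66/7]
R5 ← R5 − (3/2)·R4: [0, 0, 0, 0]
R6 ← R6 + (3/2)·R4: [0, 0, 0, 0]
4 nonzero rows, so rank(A) = 4.
A has 4 columns; by rank–nullity, nullity = 4 − 4 = 0.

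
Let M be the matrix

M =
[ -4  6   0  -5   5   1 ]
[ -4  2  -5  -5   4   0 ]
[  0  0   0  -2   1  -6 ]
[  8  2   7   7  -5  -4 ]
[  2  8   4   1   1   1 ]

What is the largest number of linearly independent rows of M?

Row reduce to echelon form.
R2 ← R2 − R1: [0, -4, -5, 0, -1, -1]
R4 ← R4 + (2)·R1: [0, 14, 7, -3, 5, -2]
R5 ← R5 + (1/2)·R1: [0, 11, 4, -3/2, 7/2, 3/2]
R4 ← R4 + (7/2)·R2: [0, 0, -21/2, -3, 3/2, -11/2]
R5 ← R5 + (11/4)·R2: [0, 0, -39/4, -3/2, 3/4, -5/4]
Swap R3 ↔ R4
R5 ← R5 − (13/14)·R3: [0, 0, 0, 9/7, -9/14, 27/7]
R5 ← R5 + (9/14)·R4: [0, 0, 0, 0, 0, 0]
Echelon form has 4 nonzero rows, so rank(M) = 4.
The rank gives the maximum number of linearly independent rows: 4.

4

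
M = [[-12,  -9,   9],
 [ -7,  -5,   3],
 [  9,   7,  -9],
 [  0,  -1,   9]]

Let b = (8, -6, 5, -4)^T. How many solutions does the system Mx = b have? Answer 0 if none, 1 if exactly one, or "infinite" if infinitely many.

Row reduce the augmented matrix [M | b].
R2 ← R2 − (7/12)·R1: [0, 1/4, -9/4, -32/3]
R3 ← R3 + (3/4)·R1: [0, 1/4, -9/4, 11]
R3 ← R3 − R2: [0, 0, 0, 65/3]
R4 ← R4 + (4)·R2: [0, 0, 0, -140/3]
R4 ← R4 + (28/13)·R3: [0, 0, 0, 0]
The echelon form has 3 nonzero rows; the last pivot sits in the augmented column, so rank(M) = 2 but rank([M|b]) = 3.
Since the ranks differ, the system is inconsistent.
It has no solutions.

0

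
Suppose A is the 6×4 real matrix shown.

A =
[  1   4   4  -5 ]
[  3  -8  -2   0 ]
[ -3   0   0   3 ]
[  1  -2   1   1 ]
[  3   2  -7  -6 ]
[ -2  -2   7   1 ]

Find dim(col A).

Row reduce to echelon form.
R2 ← R2 − (3)·R1: [0, -20, -14, 15]
R3 ← R3 + (3)·R1: [0, 12, 12, -12]
R4 ← R4 − R1: [0, -6, -3, 6]
R5 ← R5 − (3)·R1: [0, -10, -19, 9]
R6 ← R6 + (2)·R1: [0, 6, 15, -9]
R3 ← R3 + (3/5)·R2: [0, 0, 18/5, -3]
R4 ← R4 − (3/10)·R2: [0, 0, 6/5, 3/2]
R5 ← R5 − (1/2)·R2: [0, 0, -12, 3/2]
R6 ← R6 + (3/10)·R2: [0, 0, 54/5, -9/2]
R4 ← R4 − (1/3)·R3: [0, 0, 0, 5/2]
R5 ← R5 + (10/3)·R3: [0, 0, 0, -17/2]
R6 ← R6 − (3)·R3: [0, 0, 0, 9/2]
R5 ← R5 + (17/5)·R4: [0, 0, 0, 0]
R6 ← R6 − (9/5)·R4: [0, 0, 0, 0]
Echelon form has 4 nonzero rows, so rank(A) = 4.
The column space has dimension equal to the rank: 4.

4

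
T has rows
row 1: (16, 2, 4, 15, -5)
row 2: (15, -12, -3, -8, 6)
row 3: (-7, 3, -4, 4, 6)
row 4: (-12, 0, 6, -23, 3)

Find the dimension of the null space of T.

Row reduce to echelon form.
R2 ← R2 − (15/16)·R1: [0, -111/8, -27/4, -353/16, 171/16]
R3 ← R3 + (7/16)·R1: [0, 31/8, -9/4, 169/16, 61/16]
R4 ← R4 + (3/4)·R1: [0, 3/2, 9, -47/4, -3/4]
R3 ← R3 + (31/111)·R2: [0, 0, -153/37, 977/222, 503/74]
R4 ← R4 + (4/37)·R2: [0, 0, 306/37, -523/37, 15/37]
R4 ← R4 + (2)·R3: [0, 0, 0, -16/3, 14]
4 nonzero rows, so rank(T) = 4.
T has 5 columns; by rank–nullity, nullity = 5 − 4 = 1.

1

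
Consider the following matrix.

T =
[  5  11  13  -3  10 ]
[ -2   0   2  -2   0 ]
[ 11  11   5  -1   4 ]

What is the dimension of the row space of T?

Row reduce to echelon form.
R2 ← R2 + (2/5)·R1: [0, 22/5, 36/5, -16/5, 4]
R3 ← R3 − (11/5)·R1: [0, -66/5, -118/5, 28/5, -18]
R3 ← R3 + (3)·R2: [0, 0, -2, -4, -6]
Echelon form has 3 nonzero rows, so rank(T) = 3.
The row space has dimension equal to the rank: 3.

3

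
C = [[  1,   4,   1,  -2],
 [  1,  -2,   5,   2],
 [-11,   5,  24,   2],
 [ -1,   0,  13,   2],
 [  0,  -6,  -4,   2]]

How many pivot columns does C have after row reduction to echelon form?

Row reduce to echelon form.
R2 ← R2 − R1: [0, -6, 4, 4]
R3 ← R3 + (11)·R1: [0, 49, 35, -20]
R4 ← R4 + R1: [0, 4, 14, 0]
R3 ← R3 + (49/6)·R2: [0, 0, 203/3, 38/3]
R4 ← R4 + (2/3)·R2: [0, 0, 50/3, 8/3]
R5 ← R5 − R2: [0, 0, -8, -2]
R4 ← R4 − (50/203)·R3: [0, 0, 0, -92/203]
R5 ← R5 + (24/203)·R3: [0, 0, 0, -102/203]
R5 ← R5 − (51/46)·R4: [0, 0, 0, 0]
Echelon form has 4 nonzero rows, so rank(C) = 4.
Each nonzero row contributes one pivot column: 4 pivot columns.

4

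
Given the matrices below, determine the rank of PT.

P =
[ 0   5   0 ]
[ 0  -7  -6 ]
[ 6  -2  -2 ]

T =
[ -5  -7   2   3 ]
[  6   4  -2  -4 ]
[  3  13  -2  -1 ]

First compute PT:
[[ 30,  20, -10, -20],
 [-60, -106,  26,  34],
 [-48, -76,  20,  28]]
Now row reduce the product.
R2 ← R2 + (2)·R1: [0, -66, 6, -6]
R3 ← R3 + (8/5)·R1: [0, -44, 4, -4]
R3 ← R3 − (2/3)·R2: [0, 0, 0, 0]
2 nonzero rows, so rank(PT) = 2.

2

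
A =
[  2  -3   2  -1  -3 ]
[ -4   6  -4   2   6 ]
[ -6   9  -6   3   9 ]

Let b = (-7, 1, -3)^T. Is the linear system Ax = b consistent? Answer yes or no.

no

Row reduce the augmented matrix [A | b].
R2 ← R2 + (2)·R1: [0, 0, 0, 0, 0, -13]
R3 ← R3 + (3)·R1: [0, 0, 0, 0, 0, -24]
R3 ← R3 − (24/13)·R2: [0, 0, 0, 0, 0, 0]
The echelon form has 2 nonzero rows; the last pivot sits in the augmented column, so rank(A) = 1 but rank([A|b]) = 2.
Since the ranks differ, the system is inconsistent.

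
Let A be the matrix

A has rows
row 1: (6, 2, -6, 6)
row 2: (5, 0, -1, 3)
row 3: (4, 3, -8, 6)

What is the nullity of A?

2

Row reduce to echelon form.
R2 ← R2 − (5/6)·R1: [0, -5/3, 4, -2]
R3 ← R3 − (2/3)·R1: [0, 5/3, -4, 2]
R3 ← R3 + R2: [0, 0, 0, 0]
2 nonzero rows, so rank(A) = 2.
A has 4 columns; by rank–nullity, nullity = 4 − 2 = 2.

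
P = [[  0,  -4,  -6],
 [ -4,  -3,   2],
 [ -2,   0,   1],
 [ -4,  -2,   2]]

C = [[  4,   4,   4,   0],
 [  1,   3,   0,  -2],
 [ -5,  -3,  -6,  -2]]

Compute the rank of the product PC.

2

First compute PC:
[[ 26,   6,  36,  20],
 [-29, -31, -28,   2],
 [-13, -11, -14,  -2],
 [-28, -28, -28,   0]]
Now row reduce the product.
R2 ← R2 + (29/26)·R1: [0, -316/13, 158/13, 316/13]
R3 ← R3 + (1/2)·R1: [0, -8, 4, 8]
R4 ← R4 + (14/13)·R1: [0, -280/13, 140/13, 280/13]
R3 ← R3 − (26/79)·R2: [0, 0, 0, 0]
R4 ← R4 − (70/79)·R2: [0, 0, 0, 0]
2 nonzero rows, so rank(PC) = 2.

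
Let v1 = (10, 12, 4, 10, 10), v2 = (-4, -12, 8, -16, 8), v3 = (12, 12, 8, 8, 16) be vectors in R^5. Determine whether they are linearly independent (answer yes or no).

no

Form the matrix with these vectors as rows and row reduce.
R2 ← R2 + (2/5)·R1: [0, -36/5, 48/5, -12, 12]
R3 ← R3 − (6/5)·R1: [0, -12/5, 16/5, -4, 4]
R3 ← R3 − (1/3)·R2: [0, 0, 0, 0, 0]
2 nonzero rows, so the 3 vectors span a space of dimension 2.
Since 2 < 3, the vectors are linearly dependent.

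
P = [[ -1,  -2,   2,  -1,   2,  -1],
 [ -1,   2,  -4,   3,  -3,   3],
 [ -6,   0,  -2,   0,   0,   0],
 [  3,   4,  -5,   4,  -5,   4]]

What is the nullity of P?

Row reduce to echelon form.
R2 ← R2 − R1: [0, 4, -6, 4, -5, 4]
R3 ← R3 − (6)·R1: [0, 12, -14, 6, -12, 6]
R4 ← R4 + (3)·R1: [0, -2, 1, 1, 1, 1]
R3 ← R3 − (3)·R2: [0, 0, 4, -6, 3, -6]
R4 ← R4 + (1/2)·R2: [0, 0, -2, 3, -3/2, 3]
R4 ← R4 + (1/2)·R3: [0, 0, 0, 0, 0, 0]
3 nonzero rows, so rank(P) = 3.
P has 6 columns; by rank–nullity, nullity = 6 − 3 = 3.

3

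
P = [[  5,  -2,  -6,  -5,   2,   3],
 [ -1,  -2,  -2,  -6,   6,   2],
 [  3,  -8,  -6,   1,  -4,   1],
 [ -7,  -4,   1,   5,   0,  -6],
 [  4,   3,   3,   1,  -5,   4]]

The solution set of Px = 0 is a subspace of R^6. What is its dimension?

2

Row reduce to echelon form.
R2 ← R2 + (1/5)·R1: [0, -12/5, -16/5, -7, 32/5, 13/5]
R3 ← R3 − (3/5)·R1: [0, -34/5, -12/5, 4, -26/5, -4/5]
R4 ← R4 + (7/5)·R1: [0, -34/5, -37/5, -2, 14/5, -9/5]
R5 ← R5 − (4/5)·R1: [0, 23/5, 39/5, 5, -33/5, 8/5]
R3 ← R3 − (17/6)·R2: [0, 0, 20/3, 143/6, -70/3, -49/6]
R4 ← R4 − (17/6)·R2: [0, 0, 5/3, 107/6, -46/3, -55/6]
R5 ← R5 + (23/12)·R2: [0, 0, 5/3, -101/12, 17/3, 79/12]
R4 ← R4 − (1/4)·R3: [0, 0, 0, 95/8, -19/2, -57/8]
R5 ← R5 − (1/4)·R3: [0, 0, 0, -115/8, 23/2, 69/8]
R5 ← R5 + (23/19)·R4: [0, 0, 0, 0, 0, 0]
4 nonzero rows, so rank(P) = 4.
P has 6 columns; by rank–nullity, nullity = 6 − 4 = 2.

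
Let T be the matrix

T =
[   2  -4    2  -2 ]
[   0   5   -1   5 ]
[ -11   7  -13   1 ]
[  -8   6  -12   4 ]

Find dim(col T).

Row reduce to echelon form.
R3 ← R3 + (11/2)·R1: [0, -15, -2, -10]
R4 ← R4 + (4)·R1: [0, -10, -4, -4]
R3 ← R3 + (3)·R2: [0, 0, -5, 5]
R4 ← R4 + (2)·R2: [0, 0, -6, 6]
R4 ← R4 − (6/5)·R3: [0, 0, 0, 0]
Echelon form has 3 nonzero rows, so rank(T) = 3.
The column space has dimension equal to the rank: 3.

3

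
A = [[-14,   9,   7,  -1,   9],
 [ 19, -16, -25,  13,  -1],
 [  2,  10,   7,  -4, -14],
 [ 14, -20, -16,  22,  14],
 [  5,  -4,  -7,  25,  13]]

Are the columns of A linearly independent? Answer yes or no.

no

Row reduce A to echelon form.
R2 ← R2 + (19/14)·R1: [0, -53/14, -31/2, 163/14, 157/14]
R3 ← R3 + (1/7)·R1: [0, 79/7, 8, -29/7, -89/7]
R4 ← R4 + R1: [0, -11, -9, 21, 23]
R5 ← R5 + (5/14)·R1: [0, -11/14, -9/2, 345/14, 227/14]
R3 ← R3 + (158/53)·R2: [0, 0, -2025/53, 1620/53, 1098/53]
R4 ← R4 − (154/53)·R2: [0, 0, 1910/53, -680/53, -508/53]
R5 ← R5 − (11/53)·R2: [0, 0, -68/53, 1178/53, 736/53]
R4 ← R4 + (382/405)·R3: [0, 0, 0, 16, 448/45]
R5 ← R5 − (68/2025)·R3: [0, 0, 0, 106/5, 2968/225]
R5 ← R5 − (53/40)·R4: [0, 0, 0, 0, 0]
4 pivots among 5 columns.
Only 4 < 5 pivot columns, so the columns are linearly dependent.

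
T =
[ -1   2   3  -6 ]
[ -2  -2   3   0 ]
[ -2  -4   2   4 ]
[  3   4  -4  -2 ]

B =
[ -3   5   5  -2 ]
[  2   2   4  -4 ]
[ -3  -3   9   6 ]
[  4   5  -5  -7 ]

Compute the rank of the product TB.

First compute TB:
[[-26, -40,  60,  54],
 [ -7, -23,   9,  30],
 [  8,  -4, -28,   4],
 [  3,  25,   5, -32]]
Now row reduce the product.
R2 ← R2 − (7/26)·R1: [0, -159/13, -93/13, 201/13]
R3 ← R3 + (4/13)·R1: [0, -212/13, -124/13, 268/13]
R4 ← R4 + (3/26)·R1: [0, 265/13, 155/13, -335/13]
R3 ← R3 − (4/3)·R2: [0, 0, 0, 0]
R4 ← R4 + (5/3)·R2: [0, 0, 0, 0]
2 nonzero rows, so rank(TB) = 2.

2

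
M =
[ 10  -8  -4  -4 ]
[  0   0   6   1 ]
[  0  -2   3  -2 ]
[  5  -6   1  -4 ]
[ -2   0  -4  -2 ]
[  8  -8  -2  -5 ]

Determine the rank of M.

Row reduce to echelon form.
R4 ← R4 − (1/2)·R1: [0, -2, 3, -2]
R5 ← R5 + (1/5)·R1: [0, -8/5, -24/5, -14/5]
R6 ← R6 − (4/5)·R1: [0, -8/5, 6/5, -9/5]
Swap R2 ↔ R3
R4 ← R4 − R2: [0, 0, 0, 0]
R5 ← R5 − (4/5)·R2: [0, 0, -36/5, -6/5]
R6 ← R6 − (4/5)·R2: [0, 0, -6/5, -1/5]
R5 ← R5 + (6/5)·R3: [0, 0, 0, 0]
R6 ← R6 + (1/5)·R3: [0, 0, 0, 0]
Echelon form has 3 nonzero rows, so rank(M) = 3.

3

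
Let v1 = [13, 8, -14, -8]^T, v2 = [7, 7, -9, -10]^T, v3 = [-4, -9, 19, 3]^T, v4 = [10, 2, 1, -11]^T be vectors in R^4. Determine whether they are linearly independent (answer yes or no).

yes

Form the matrix with these vectors as rows and row reduce.
R2 ← R2 − (7/13)·R1: [0, 35/13, -19/13, -74/13]
R3 ← R3 + (4/13)·R1: [0, -85/13, 191/13, 7/13]
R4 ← R4 − (10/13)·R1: [0, -54/13, 153/13, -63/13]
R3 ← R3 + (17/7)·R2: [0, 0, 78/7, -93/7]
R4 ← R4 + (54/35)·R2: [0, 0, 333/35, -477/35]
R4 ← R4 − (111/130)·R3: [0, 0, 0, -297/130]
4 nonzero rows, so the 4 vectors span a space of dimension 4.
Since 4 = 4, the vectors are linearly independent.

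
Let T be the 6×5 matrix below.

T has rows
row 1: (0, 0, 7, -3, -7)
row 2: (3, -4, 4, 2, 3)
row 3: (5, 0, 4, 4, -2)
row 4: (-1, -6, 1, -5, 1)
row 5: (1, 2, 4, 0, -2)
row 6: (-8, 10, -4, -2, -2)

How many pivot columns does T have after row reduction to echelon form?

5

Row reduce to echelon form.
Swap R1 ↔ R2
R3 ← R3 − (5/3)·R1: [0, 20/3, -8/3, 2/3, -7]
R4 ← R4 + (1/3)·R1: [0, -22/3, 7/3, -13/3, 2]
R5 ← R5 − (1/3)·R1: [0, 10/3, 8/3, -2/3, -3]
R6 ← R6 + (8/3)·R1: [0, -2/3, 20/3, 10/3, 6]
Swap R2 ↔ R3
R4 ← R4 + (11/10)·R2: [0, 0, -3/5, -18/5, -57/10]
R5 ← R5 − (1/2)·R2: [0, 0, 4, -1, 1/2]
R6 ← R6 + (1/10)·R2: [0, 0, 32/5, 17/5, 53/10]
R4 ← R4 + (3/35)·R3: [0, 0, 0, -27/7, -63/10]
R5 ← R5 − (4/7)·R3: [0, 0, 0, 5/7, 9/2]
R6 ← R6 − (32/35)·R3: [0, 0, 0, 43/7, 117/10]
R5 ← R5 + (5/27)·R4: [0, 0, 0, 0, 10/3]
R6 ← R6 + (43/27)·R4: [0, 0, 0, 0, 5/3]
R6 ← R6 − (1/2)·R5: [0, 0, 0, 0, 0]
Echelon form has 5 nonzero rows, so rank(T) = 5.
Each nonzero row contributes one pivot column: 5 pivot columns.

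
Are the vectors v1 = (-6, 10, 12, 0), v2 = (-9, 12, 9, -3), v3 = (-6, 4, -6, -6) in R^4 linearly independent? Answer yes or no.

no

Form the matrix with these vectors as rows and row reduce.
R2 ← R2 − (3/2)·R1: [0, -3, -9, -3]
R3 ← R3 − R1: [0, -6, -18, -6]
R3 ← R3 − (2)·R2: [0, 0, 0, 0]
2 nonzero rows, so the 3 vectors span a space of dimension 2.
Since 2 < 3, the vectors are linearly dependent.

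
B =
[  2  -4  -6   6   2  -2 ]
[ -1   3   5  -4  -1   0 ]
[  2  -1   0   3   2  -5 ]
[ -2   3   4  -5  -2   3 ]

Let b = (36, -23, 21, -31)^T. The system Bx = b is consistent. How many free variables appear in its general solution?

4

Row reduce the augmented matrix [B | b].
R2 ← R2 + (1/2)·R1: [0, 1, 2, -1, 0, -1, -5]
R3 ← R3 − R1: [0, 3, 6, -3, 0, -3, -15]
R4 ← R4 + R1: [0, -1, -2, 1, 0, 1, 5]
R3 ← R3 − (3)·R2: [0, 0, 0, 0, 0, 0, 0]
R4 ← R4 + R2: [0, 0, 0, 0, 0, 0, 0]
The echelon form has 2 nonzero rows, and every pivot lies in the first 6 columns, so rank(B) = rank([B|b]) = 2.
The system is consistent.
Free variables = (unknowns) − (rank) = 6 − 2 = 4.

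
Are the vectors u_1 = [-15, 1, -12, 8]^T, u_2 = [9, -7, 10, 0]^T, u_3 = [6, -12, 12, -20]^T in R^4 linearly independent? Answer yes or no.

yes

Form the matrix with these vectors as rows and row reduce.
R2 ← R2 + (3/5)·R1: [0, -32/5, 14/5, 24/5]
R3 ← R3 + (2/5)·R1: [0, -58/5, 36/5, -84/5]
R3 ← R3 − (29/16)·R2: [0, 0, 17/8, -51/2]
3 nonzero rows, so the 3 vectors span a space of dimension 3.
Since 3 = 3, the vectors are linearly independent.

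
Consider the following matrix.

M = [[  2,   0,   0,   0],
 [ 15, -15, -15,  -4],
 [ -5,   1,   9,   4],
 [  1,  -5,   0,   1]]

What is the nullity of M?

Row reduce to echelon form.
R2 ← R2 − (15/2)·R1: [0, -15, -15, -4]
R3 ← R3 + (5/2)·R1: [0, 1, 9, 4]
R4 ← R4 − (1/2)·R1: [0, -5, 0, 1]
R3 ← R3 + (1/15)·R2: [0, 0, 8, 56/15]
R4 ← R4 − (1/3)·R2: [0, 0, 5, 7/3]
R4 ← R4 − (5/8)·R3: [0, 0, 0, 0]
3 nonzero rows, so rank(M) = 3.
M has 4 columns; by rank–nullity, nullity = 4 − 3 = 1.

1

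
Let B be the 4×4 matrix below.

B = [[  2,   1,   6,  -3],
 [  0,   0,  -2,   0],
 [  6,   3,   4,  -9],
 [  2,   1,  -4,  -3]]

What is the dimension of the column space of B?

2

Row reduce to echelon form.
R3 ← R3 − (3)·R1: [0, 0, -14, 0]
R4 ← R4 − R1: [0, 0, -10, 0]
R3 ← R3 − (7)·R2: [0, 0, 0, 0]
R4 ← R4 − (5)·R2: [0, 0, 0, 0]
Echelon form has 2 nonzero rows, so rank(B) = 2.
The column space has dimension equal to the rank: 2.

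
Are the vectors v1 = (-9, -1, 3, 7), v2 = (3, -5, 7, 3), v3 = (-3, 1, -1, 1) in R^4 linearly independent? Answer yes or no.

no

Form the matrix with these vectors as rows and row reduce.
R2 ← R2 + (1/3)·R1: [0, -16/3, 8, 16/3]
R3 ← R3 − (1/3)·R1: [0, 4/3, -2, -4/3]
R3 ← R3 + (1/4)·R2: [0, 0, 0, 0]
2 nonzero rows, so the 3 vectors span a space of dimension 2.
Since 2 < 3, the vectors are linearly dependent.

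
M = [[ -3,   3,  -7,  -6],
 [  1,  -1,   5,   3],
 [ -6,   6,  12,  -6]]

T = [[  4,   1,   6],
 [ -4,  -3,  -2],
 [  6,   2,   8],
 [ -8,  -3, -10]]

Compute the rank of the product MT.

First compute MT:
[[-18,  -8, -20],
 [ 14,   5,  18],
 [ 72,  18, 108]]
Now row reduce the product.
R2 ← R2 + (7/9)·R1: [0, -11/9, 22/9]
R3 ← R3 + (4)·R1: [0, -14, 28]
R3 ← R3 − (126/11)·R2: [0, 0, 0]
2 nonzero rows, so rank(MT) = 2.

2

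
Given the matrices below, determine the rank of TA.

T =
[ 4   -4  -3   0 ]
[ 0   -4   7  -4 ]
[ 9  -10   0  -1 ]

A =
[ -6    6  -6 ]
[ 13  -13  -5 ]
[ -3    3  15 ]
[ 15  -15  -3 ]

2

First compute TA:
[[-67,  67, -49],
 [-133, 133, 137],
 [-199, 199,  -1]]
Now row reduce the product.
R2 ← R2 − (133/67)·R1: [0, 0, 15696/67]
R3 ← R3 − (199/67)·R1: [0, 0, 9684/67]
R3 ← R3 − (269/436)·R2: [0, 0, 0]
2 nonzero rows, so rank(TA) = 2.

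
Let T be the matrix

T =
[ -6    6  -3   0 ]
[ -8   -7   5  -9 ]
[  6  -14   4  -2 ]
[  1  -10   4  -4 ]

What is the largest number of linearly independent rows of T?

3

Row reduce to echelon form.
R2 ← R2 − (4/3)·R1: [0, -15, 9, -9]
R3 ← R3 + R1: [0, -8, 1, -2]
R4 ← R4 + (1/6)·R1: [0, -9, 7/2, -4]
R3 ← R3 − (8/15)·R2: [0, 0, -19/5, 14/5]
R4 ← R4 − (3/5)·R2: [0, 0, -19/10, 7/5]
R4 ← R4 − (1/2)·R3: [0, 0, 0, 0]
Echelon form has 3 nonzero rows, so rank(T) = 3.
The rank gives the maximum number of linearly independent rows: 3.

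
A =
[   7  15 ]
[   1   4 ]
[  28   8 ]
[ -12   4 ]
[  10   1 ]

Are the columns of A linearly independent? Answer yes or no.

yes

Row reduce A to echelon form.
R2 ← R2 − (1/7)·R1: [0, 13/7]
R3 ← R3 − (4)·R1: [0, -52]
R4 ← R4 + (12/7)·R1: [0, 208/7]
R5 ← R5 − (10/7)·R1: [0, -143/7]
R3 ← R3 + (28)·R2: [0, 0]
R4 ← R4 − (16)·R2: [0, 0]
R5 ← R5 + (11)·R2: [0, 0]
2 pivots among 2 columns.
Every column is a pivot column, so the columns are linearly independent.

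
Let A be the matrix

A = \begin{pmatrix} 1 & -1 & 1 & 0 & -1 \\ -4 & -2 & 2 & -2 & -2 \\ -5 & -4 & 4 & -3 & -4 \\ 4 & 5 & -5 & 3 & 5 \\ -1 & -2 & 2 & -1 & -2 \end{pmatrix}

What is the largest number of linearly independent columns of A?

2

Row reduce to echelon form.
R2 ← R2 + (4)·R1: [0, -6, 6, -2, -6]
R3 ← R3 + (5)·R1: [0, -9, 9, -3, -9]
R4 ← R4 − (4)·R1: [0, 9, -9, 3, 9]
R5 ← R5 + R1: [0, -3, 3, -1, -3]
R3 ← R3 − (3/2)·R2: [0, 0, 0, 0, 0]
R4 ← R4 + (3/2)·R2: [0, 0, 0, 0, 0]
R5 ← R5 − (1/2)·R2: [0, 0, 0, 0, 0]
Echelon form has 2 nonzero rows, so rank(A) = 2.
The rank gives the maximum number of linearly independent columns: 2.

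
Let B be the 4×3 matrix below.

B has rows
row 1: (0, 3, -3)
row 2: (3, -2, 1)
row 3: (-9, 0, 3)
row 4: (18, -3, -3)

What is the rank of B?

Row reduce to echelon form.
Swap R1 ↔ R2
R3 ← R3 + (3)·R1: [0, -6, 6]
R4 ← R4 − (6)·R1: [0, 9, -9]
R3 ← R3 + (2)·R2: [0, 0, 0]
R4 ← R4 − (3)·R2: [0, 0, 0]
Echelon form has 2 nonzero rows, so rank(B) = 2.

2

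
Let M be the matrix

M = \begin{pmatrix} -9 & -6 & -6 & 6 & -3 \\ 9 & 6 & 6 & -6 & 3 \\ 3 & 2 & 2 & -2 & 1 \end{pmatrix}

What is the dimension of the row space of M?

1

Row reduce to echelon form.
R2 ← R2 + R1: [0, 0, 0, 0, 0]
R3 ← R3 + (1/3)·R1: [0, 0, 0, 0, 0]
Echelon form has 1 nonzero row, so rank(M) = 1.
The row space has dimension equal to the rank: 1.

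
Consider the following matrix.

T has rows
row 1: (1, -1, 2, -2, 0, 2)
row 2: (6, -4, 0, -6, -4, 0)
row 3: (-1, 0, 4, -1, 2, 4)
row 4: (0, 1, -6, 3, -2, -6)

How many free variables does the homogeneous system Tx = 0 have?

Row reduce to echelon form.
R2 ← R2 − (6)·R1: [0, 2, -12, 6, -4, -12]
R3 ← R3 + R1: [0, -1, 6, -3, 2, 6]
R3 ← R3 + (1/2)·R2: [0, 0, 0, 0, 0, 0]
R4 ← R4 − (1/2)·R2: [0, 0, 0, 0, 0, 0]
2 nonzero rows, so rank(T) = 2.
T has 6 columns; by rank–nullity, nullity = 6 − 2 = 4.

4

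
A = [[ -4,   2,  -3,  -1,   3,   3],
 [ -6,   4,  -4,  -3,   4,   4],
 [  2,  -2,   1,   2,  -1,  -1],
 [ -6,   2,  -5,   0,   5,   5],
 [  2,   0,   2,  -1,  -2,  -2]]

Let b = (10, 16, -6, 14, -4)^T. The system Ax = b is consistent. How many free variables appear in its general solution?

4

Row reduce the augmented matrix [A | b].
R2 ← R2 − (3/2)·R1: [0, 1, 1/2, -3/2, -1/2, -1/2, 1]
R3 ← R3 + (1/2)·R1: [0, -1, -1/2, 3/2, 1/2, 1/2, -1]
R4 ← R4 − (3/2)·R1: [0, -1, -1/2, 3/2, 1/2, 1/2, -1]
R5 ← R5 + (1/2)·R1: [0, 1, 1/2, -3/2, -1/2, -1/2, 1]
R3 ← R3 + R2: [0, 0, 0, 0, 0, 0, 0]
R4 ← R4 + R2: [0, 0, 0, 0, 0, 0, 0]
R5 ← R5 − R2: [0, 0, 0, 0, 0, 0, 0]
The echelon form has 2 nonzero rows, and every pivot lies in the first 6 columns, so rank(A) = rank([A|b]) = 2.
The system is consistent.
Free variables = (unknowns) − (rank) = 6 − 2 = 4.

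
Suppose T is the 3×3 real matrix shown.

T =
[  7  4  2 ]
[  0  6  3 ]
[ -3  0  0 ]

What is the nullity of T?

Row reduce to echelon form.
R3 ← R3 + (3/7)·R1: [0, 12/7, 6/7]
R3 ← R3 − (2/7)·R2: [0, 0, 0]
2 nonzero rows, so rank(T) = 2.
T has 3 columns; by rank–nullity, nullity = 3 − 2 = 1.

1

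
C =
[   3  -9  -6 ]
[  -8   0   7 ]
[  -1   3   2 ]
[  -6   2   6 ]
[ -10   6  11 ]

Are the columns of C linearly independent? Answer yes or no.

no

Row reduce C to echelon form.
R2 ← R2 + (8/3)·R1: [0, -24, -9]
R3 ← R3 + (1/3)·R1: [0, 0, 0]
R4 ← R4 + (2)·R1: [0, -16, -6]
R5 ← R5 + (10/3)·R1: [0, -24, -9]
R4 ← R4 − (2/3)·R2: [0, 0, 0]
R5 ← R5 − R2: [0, 0, 0]
2 pivots among 3 columns.
Only 2 < 3 pivot columns, so the columns are linearly dependent.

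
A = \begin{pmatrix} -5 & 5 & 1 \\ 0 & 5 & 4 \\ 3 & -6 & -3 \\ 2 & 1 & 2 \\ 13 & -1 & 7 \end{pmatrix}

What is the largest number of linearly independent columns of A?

Row reduce to echelon form.
R3 ← R3 + (3/5)·R1: [0, -3, -12/5]
R4 ← R4 + (2/5)·R1: [0, 3, 12/5]
R5 ← R5 + (13/5)·R1: [0, 12, 48/5]
R3 ← R3 + (3/5)·R2: [0, 0, 0]
R4 ← R4 − (3/5)·R2: [0, 0, 0]
R5 ← R5 − (12/5)·R2: [0, 0, 0]
Echelon form has 2 nonzero rows, so rank(A) = 2.
The rank gives the maximum number of linearly independent columns: 2.

2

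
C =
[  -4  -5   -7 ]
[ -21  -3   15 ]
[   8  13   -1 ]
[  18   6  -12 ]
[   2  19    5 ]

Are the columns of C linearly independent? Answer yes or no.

yes

Row reduce C to echelon form.
R2 ← R2 − (21/4)·R1: [0, 93/4, 207/4]
R3 ← R3 + (2)·R1: [0, 3, -15]
R4 ← R4 + (9/2)·R1: [0, -33/2, -87/2]
R5 ← R5 + (1/2)·R1: [0, 33/2, 3/2]
R3 ← R3 − (4/31)·R2: [0, 0, -672/31]
R4 ← R4 + (22/31)·R2: [0, 0, -210/31]
R5 ← R5 − (22/31)·R2: [0, 0, -1092/31]
R4 ← R4 − (5/16)·R3: [0, 0, 0]
R5 ← R5 − (13/8)·R3: [0, 0, 0]
3 pivots among 3 columns.
Every column is a pivot column, so the columns are linearly independent.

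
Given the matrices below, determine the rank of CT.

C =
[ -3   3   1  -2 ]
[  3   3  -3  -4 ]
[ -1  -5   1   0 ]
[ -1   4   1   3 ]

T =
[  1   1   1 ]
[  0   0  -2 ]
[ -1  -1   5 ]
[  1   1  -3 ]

2

First compute CT:
[[ -6,  -6,   2],
 [  2,   2,  -6],
 [ -2,  -2,  14],
 [  1,   1, -13]]
Now row reduce the product.
R2 ← R2 + (1/3)·R1: [0, 0, -16/3]
R3 ← R3 − (1/3)·R1: [0, 0, 40/3]
R4 ← R4 + (1/6)·R1: [0, 0, -38/3]
R3 ← R3 + (5/2)·R2: [0, 0, 0]
R4 ← R4 − (19/8)·R2: [0, 0, 0]
2 nonzero rows, so rank(CT) = 2.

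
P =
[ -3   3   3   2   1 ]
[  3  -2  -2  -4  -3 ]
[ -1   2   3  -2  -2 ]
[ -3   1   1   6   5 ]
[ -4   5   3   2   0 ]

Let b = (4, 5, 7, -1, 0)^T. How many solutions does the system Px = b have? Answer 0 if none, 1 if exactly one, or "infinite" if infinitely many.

0

Row reduce the augmented matrix [P | b].
R2 ← R2 + R1: [0, 1, 1, -2, -2, 9]
R3 ← R3 − (1/3)·R1: [0, 1, 2, -8/3, -7/3, 17/3]
R4 ← R4 − R1: [0, -2, -2, 4, 4, -5]
R5 ← R5 − (4/3)·R1: [0, 1, -1, -2/3, -4/3, -16/3]
R3 ← R3 − R2: [0, 0, 1, -2/3, -1/3, -10/3]
R4 ← R4 + (2)·R2: [0, 0, 0, 0, 0, 13]
R5 ← R5 − R2: [0, 0, -2, 4/3, 2/3, -43/3]
R5 ← R5 + (2)·R3: [0, 0, 0, 0, 0, -21]
R5 ← R5 + (21/13)·R4: [0, 0, 0, 0, 0, 0]
The echelon form has 4 nonzero rows; the last pivot sits in the augmented column, so rank(P) = 3 but rank([P|b]) = 4.
Since the ranks differ, the system is inconsistent.
It has no solutions.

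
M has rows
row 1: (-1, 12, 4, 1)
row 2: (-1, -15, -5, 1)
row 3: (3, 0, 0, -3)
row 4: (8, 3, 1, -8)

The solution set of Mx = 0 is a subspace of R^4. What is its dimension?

Row reduce to echelon form.
R2 ← R2 − R1: [0, -27, -9, 0]
R3 ← R3 + (3)·R1: [0, 36, 12, 0]
R4 ← R4 + (8)·R1: [0, 99, 33, 0]
R3 ← R3 + (4/3)·R2: [0, 0, 0, 0]
R4 ← R4 + (11/3)·R2: [0, 0, 0, 0]
2 nonzero rows, so rank(M) = 2.
M has 4 columns; by rank–nullity, nullity = 4 − 2 = 2.

2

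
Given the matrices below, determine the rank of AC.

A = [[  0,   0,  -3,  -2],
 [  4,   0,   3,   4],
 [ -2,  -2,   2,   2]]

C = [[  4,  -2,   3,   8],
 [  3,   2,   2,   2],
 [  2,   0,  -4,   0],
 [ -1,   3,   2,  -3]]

3

First compute AC:
[[ -4,  -6,   8,   6],
 [ 18,   4,   8,  20],
 [-12,   6, -14, -26]]
Now row reduce the product.
R2 ← R2 + (9/2)·R1: [0, -23, 44, 47]
R3 ← R3 − (3)·R1: [0, 24, -38, -44]
R3 ← R3 + (24/23)·R2: [0, 0, 182/23, 116/23]
3 nonzero rows, so rank(AC) = 3.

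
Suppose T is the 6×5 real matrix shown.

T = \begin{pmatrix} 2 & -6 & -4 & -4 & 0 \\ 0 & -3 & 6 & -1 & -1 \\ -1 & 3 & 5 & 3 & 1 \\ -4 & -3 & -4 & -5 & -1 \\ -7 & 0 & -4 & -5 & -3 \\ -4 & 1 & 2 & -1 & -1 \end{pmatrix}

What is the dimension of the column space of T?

Row reduce to echelon form.
R3 ← R3 + (1/2)·R1: [0, 0, 3, 1, 1]
R4 ← R4 + (2)·R1: [0, -15, -12, -13, -1]
R5 ← R5 + (7/2)·R1: [0, -21, -18, -19, -3]
R6 ← R6 + (2)·R1: [0, -11, -6, -9, -1]
R4 ← R4 − (5)·R2: [0, 0, -42, -8, 4]
R5 ← R5 − (7)·R2: [0, 0, -60, -12, 4]
R6 ← R6 − (11/3)·R2: [0, 0, -28, -16/3, 8/3]
R4 ← R4 + (14)·R3: [0, 0, 0, 6, 18]
R5 ← R5 + (20)·R3: [0, 0, 0, 8, 24]
R6 ← R6 + (28/3)·R3: [0, 0, 0, 4, 12]
R5 ← R5 − (4/3)·R4: [0, 0, 0, 0, 0]
R6 ← R6 − (2/3)·R4: [0, 0, 0, 0, 0]
Echelon form has 4 nonzero rows, so rank(T) = 4.
The column space has dimension equal to the rank: 4.

4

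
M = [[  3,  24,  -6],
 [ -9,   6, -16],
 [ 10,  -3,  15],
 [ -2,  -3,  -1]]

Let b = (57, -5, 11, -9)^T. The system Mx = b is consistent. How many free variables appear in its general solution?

0

Row reduce the augmented matrix [M | b].
R2 ← R2 + (3)·R1: [0, 78, -34, 166]
R3 ← R3 − (10/3)·R1: [0, -83, 35, -179]
R4 ← R4 + (2/3)·R1: [0, 13, -5, 29]
R3 ← R3 + (83/78)·R2: [0, 0, -46/39, -92/39]
R4 ← R4 − (1/6)·R2: [0, 0, 2/3, 4/3]
R4 ← R4 + (13/23)·R3: [0, 0, 0, 0]
The echelon form has 3 nonzero rows, and every pivot lies in the first 3 columns, so rank(M) = rank([M|b]) = 3.
The system is consistent.
Free variables = (unknowns) − (rank) = 3 − 3 = 0.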